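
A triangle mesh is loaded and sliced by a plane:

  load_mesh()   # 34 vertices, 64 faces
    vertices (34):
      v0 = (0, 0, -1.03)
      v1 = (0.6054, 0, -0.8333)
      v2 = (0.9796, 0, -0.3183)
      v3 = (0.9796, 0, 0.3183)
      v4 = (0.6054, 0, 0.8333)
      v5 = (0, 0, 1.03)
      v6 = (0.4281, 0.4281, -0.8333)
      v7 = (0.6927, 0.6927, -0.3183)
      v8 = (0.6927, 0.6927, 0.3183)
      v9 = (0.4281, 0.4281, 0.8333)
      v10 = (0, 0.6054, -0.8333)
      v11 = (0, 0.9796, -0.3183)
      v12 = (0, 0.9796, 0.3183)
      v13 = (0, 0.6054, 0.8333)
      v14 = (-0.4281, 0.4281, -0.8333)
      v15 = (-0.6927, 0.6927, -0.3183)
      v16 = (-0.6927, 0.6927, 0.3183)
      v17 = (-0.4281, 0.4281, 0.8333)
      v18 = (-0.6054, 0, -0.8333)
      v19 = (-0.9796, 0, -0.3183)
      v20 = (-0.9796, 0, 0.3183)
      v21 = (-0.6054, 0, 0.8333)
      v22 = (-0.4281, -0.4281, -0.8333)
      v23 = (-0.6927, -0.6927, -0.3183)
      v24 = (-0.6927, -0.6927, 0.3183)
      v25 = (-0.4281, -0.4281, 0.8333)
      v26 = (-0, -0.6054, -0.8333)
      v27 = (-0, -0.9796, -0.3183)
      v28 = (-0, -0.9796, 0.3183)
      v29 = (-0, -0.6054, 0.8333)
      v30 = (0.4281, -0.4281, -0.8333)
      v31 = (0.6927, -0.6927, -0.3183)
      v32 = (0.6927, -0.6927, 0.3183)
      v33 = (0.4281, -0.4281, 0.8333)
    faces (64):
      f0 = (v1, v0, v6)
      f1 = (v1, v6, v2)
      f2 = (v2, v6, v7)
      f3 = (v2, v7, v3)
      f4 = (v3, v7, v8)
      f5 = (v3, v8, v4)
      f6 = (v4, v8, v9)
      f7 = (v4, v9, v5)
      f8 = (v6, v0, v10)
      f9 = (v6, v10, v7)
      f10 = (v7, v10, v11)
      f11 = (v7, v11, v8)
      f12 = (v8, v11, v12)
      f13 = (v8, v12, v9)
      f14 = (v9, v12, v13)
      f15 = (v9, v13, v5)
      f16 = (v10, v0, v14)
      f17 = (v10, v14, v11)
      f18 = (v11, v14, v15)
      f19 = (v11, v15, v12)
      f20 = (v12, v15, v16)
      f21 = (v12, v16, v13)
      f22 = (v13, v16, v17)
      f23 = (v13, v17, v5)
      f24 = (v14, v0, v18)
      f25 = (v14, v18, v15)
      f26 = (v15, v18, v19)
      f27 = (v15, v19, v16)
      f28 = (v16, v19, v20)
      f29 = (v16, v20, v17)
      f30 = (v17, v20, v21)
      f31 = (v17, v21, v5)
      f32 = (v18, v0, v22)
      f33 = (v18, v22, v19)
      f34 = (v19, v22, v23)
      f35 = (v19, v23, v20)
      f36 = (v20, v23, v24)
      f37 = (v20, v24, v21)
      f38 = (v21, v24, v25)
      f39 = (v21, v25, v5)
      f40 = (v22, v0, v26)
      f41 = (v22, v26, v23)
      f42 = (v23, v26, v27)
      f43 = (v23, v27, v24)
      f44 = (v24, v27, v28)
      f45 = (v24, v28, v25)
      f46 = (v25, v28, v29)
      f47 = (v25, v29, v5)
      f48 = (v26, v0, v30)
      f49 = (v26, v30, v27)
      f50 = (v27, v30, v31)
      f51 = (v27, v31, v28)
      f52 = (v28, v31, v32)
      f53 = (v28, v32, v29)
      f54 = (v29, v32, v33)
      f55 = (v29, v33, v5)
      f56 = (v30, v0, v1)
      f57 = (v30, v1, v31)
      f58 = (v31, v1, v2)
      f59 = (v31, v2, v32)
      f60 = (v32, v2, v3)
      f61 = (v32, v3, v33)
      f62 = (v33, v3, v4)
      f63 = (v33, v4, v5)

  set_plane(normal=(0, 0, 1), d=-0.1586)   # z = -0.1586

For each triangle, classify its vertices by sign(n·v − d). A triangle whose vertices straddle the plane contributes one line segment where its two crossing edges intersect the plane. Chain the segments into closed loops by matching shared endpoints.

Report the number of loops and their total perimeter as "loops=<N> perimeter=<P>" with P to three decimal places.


Straddling triangles (16 of 64):
  (v2,v7,v3) [--+] → (0.764673, 0.518927, -0.1586)–(0.9796, 0, -0.1586)  len=0.5617
  (v3,v7,v8) [+-+] → (0.764673, 0.518927, -0.1586)–(0.6927, 0.6927, -0.1586)  len=0.1881
  (v7,v11,v8) [--+] → (0.173773, 0.907627, -0.1586)–(0.6927, 0.6927, -0.1586)  len=0.5617
  (v8,v11,v12) [+-+] → (0.173773, 0.907627, -0.1586)–(0, 0.9796, -0.1586)  len=0.1881
  (v11,v15,v12) [--+] → (-0.518927, 0.764673, -0.1586)–(0, 0.9796, -0.1586)  len=0.5617
  (v12,v15,v16) [+-+] → (-0.518927, 0.764673, -0.1586)–(-0.6927, 0.6927, -0.1586)  len=0.1881
  (v15,v19,v16) [--+] → (-0.907627, 0.173773, -0.1586)–(-0.6927, 0.6927, -0.1586)  len=0.5617
  (v16,v19,v20) [+-+] → (-0.907627, 0.173773, -0.1586)–(-0.9796, 0, -0.1586)  len=0.1881
  (v19,v23,v20) [--+] → (-0.764673, -0.518927, -0.1586)–(-0.9796, 0, -0.1586)  len=0.5617
  (v20,v23,v24) [+-+] → (-0.764673, -0.518927, -0.1586)–(-0.6927, -0.6927, -0.1586)  len=0.1881
  (v23,v27,v24) [--+] → (-0.173773, -0.907627, -0.1586)–(-0.6927, -0.6927, -0.1586)  len=0.5617
  (v24,v27,v28) [+-+] → (-0.173773, -0.907627, -0.1586)–(0, -0.9796, -0.1586)  len=0.1881
  (v27,v31,v28) [--+] → (0.518927, -0.764673, -0.1586)–(0, -0.9796, -0.1586)  len=0.5617
  (v28,v31,v32) [+-+] → (0.518927, -0.764673, -0.1586)–(0.6927, -0.6927, -0.1586)  len=0.1881
  (v31,v2,v32) [--+] → (0.907627, -0.173773, -0.1586)–(0.6927, -0.6927, -0.1586)  len=0.5617
  (v32,v2,v3) [+-+] → (0.907627, -0.173773, -0.1586)–(0.9796, 0, -0.1586)  len=0.1881

Chained into 1 loop(s):
  loop 1: 16 segments, perimeter = 5.9981
Total perimeter = 5.998

loops=1 perimeter=5.998


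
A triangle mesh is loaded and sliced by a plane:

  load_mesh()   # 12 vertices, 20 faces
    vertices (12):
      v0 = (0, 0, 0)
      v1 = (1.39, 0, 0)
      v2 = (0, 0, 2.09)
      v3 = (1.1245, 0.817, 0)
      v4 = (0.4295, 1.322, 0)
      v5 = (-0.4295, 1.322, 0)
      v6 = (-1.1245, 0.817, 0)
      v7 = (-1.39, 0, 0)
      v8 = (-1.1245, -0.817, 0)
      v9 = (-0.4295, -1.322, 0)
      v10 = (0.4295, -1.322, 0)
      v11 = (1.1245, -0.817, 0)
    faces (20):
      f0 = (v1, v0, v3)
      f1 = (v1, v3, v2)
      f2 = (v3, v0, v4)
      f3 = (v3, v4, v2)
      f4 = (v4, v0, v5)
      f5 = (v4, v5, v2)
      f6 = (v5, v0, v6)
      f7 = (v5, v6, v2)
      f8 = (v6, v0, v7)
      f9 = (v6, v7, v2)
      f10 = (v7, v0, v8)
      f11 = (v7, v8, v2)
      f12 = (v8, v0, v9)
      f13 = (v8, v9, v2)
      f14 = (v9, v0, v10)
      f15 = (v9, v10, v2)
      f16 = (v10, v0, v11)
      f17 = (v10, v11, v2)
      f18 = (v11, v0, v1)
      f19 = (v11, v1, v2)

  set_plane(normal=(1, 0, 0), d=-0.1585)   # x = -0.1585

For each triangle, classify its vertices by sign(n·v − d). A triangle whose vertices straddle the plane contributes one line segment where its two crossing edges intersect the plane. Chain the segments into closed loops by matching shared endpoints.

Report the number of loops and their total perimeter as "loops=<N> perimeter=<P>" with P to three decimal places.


loops=1 perimeter=7.231

Straddling triangles (12 of 20):
  (v4,v0,v5) [++-] → (-0.1585, 0.487863, 0)–(-0.1585, 1.322, 0)  len=0.8341
  (v4,v5,v2) [+-+] → (-0.1585, 1.322, 0)–(-0.1585, 0.487863, 1.31872)  len=1.5604
  (v5,v0,v6) [-+-] → (-0.1585, 0.487863, 0)–(-0.1585, 0.115157, 0)  len=0.3727
  (v5,v6,v2) [--+] → (-0.1585, 0.115157, 1.79541)–(-0.1585, 0.487863, 1.31872)  len=0.6051
  (v6,v0,v7) [-+-] → (-0.1585, 0.115157, 0)–(-0.1585, 0, 0)  len=0.1152
  (v6,v7,v2) [--+] → (-0.1585, 0, 1.85168)–(-0.1585, 0.115157, 1.79541)  len=0.1282
  (v7,v0,v8) [-+-] → (-0.1585, 0, 0)–(-0.1585, -0.115157, 0)  len=0.1152
  (v7,v8,v2) [--+] → (-0.1585, -0.115157, 1.79541)–(-0.1585, 0, 1.85168)  len=0.1282
  (v8,v0,v9) [-+-] → (-0.1585, -0.115157, 0)–(-0.1585, -0.487863, 0)  len=0.3727
  (v8,v9,v2) [--+] → (-0.1585, -0.487863, 1.31872)–(-0.1585, -0.115157, 1.79541)  len=0.6051
  (v9,v0,v10) [-++] → (-0.1585, -0.487863, 0)–(-0.1585, -1.322, 0)  len=0.8341
  (v9,v10,v2) [-++] → (-0.1585, -1.322, 0)–(-0.1585, -0.487863, 1.31872)  len=1.5604

Chained into 1 loop(s):
  loop 1: 12 segments, perimeter = 7.2313
Total perimeter = 7.231


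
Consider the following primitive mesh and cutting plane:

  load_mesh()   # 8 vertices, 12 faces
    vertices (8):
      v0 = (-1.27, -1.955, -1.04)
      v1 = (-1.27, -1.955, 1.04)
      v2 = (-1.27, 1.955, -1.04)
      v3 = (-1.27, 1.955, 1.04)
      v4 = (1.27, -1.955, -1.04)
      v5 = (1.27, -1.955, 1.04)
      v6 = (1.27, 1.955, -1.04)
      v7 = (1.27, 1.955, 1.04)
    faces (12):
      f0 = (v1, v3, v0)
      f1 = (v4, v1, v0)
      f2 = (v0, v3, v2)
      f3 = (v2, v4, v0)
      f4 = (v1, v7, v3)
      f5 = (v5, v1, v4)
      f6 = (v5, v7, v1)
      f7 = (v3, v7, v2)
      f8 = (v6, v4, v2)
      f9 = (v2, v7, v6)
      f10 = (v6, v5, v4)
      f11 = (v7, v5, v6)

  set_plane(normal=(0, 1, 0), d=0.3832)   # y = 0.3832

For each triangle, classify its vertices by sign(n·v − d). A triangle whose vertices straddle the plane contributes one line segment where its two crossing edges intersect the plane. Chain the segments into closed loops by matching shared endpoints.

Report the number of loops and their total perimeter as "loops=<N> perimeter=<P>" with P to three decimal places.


loops=1 perimeter=9.240

Straddling triangles (8 of 12):
  (v1,v3,v0) [-+-] → (-1.27, 0.3832, 1.04)–(-1.27, 0.3832, 0.203851)  len=0.8361
  (v0,v3,v2) [-++] → (-1.27, 0.3832, 0.203851)–(-1.27, 0.3832, -1.04)  len=1.2439
  (v2,v4,v0) [+--] → (-0.248933, 0.3832, -1.04)–(-1.27, 0.3832, -1.04)  len=1.0211
  (v1,v7,v3) [-++] → (0.248933, 0.3832, 1.04)–(-1.27, 0.3832, 1.04)  len=1.5189
  (v5,v7,v1) [-+-] → (1.27, 0.3832, 1.04)–(0.248933, 0.3832, 1.04)  len=1.0211
  (v6,v4,v2) [+-+] → (1.27, 0.3832, -1.04)–(-0.248933, 0.3832, -1.04)  len=1.5189
  (v6,v5,v4) [+--] → (1.27, 0.3832, -0.203851)–(1.27, 0.3832, -1.04)  len=0.8361
  (v7,v5,v6) [+-+] → (1.27, 0.3832, 1.04)–(1.27, 0.3832, -0.203851)  len=1.2439

Chained into 1 loop(s):
  loop 1: 8 segments, perimeter = 9.2400
Total perimeter = 9.240


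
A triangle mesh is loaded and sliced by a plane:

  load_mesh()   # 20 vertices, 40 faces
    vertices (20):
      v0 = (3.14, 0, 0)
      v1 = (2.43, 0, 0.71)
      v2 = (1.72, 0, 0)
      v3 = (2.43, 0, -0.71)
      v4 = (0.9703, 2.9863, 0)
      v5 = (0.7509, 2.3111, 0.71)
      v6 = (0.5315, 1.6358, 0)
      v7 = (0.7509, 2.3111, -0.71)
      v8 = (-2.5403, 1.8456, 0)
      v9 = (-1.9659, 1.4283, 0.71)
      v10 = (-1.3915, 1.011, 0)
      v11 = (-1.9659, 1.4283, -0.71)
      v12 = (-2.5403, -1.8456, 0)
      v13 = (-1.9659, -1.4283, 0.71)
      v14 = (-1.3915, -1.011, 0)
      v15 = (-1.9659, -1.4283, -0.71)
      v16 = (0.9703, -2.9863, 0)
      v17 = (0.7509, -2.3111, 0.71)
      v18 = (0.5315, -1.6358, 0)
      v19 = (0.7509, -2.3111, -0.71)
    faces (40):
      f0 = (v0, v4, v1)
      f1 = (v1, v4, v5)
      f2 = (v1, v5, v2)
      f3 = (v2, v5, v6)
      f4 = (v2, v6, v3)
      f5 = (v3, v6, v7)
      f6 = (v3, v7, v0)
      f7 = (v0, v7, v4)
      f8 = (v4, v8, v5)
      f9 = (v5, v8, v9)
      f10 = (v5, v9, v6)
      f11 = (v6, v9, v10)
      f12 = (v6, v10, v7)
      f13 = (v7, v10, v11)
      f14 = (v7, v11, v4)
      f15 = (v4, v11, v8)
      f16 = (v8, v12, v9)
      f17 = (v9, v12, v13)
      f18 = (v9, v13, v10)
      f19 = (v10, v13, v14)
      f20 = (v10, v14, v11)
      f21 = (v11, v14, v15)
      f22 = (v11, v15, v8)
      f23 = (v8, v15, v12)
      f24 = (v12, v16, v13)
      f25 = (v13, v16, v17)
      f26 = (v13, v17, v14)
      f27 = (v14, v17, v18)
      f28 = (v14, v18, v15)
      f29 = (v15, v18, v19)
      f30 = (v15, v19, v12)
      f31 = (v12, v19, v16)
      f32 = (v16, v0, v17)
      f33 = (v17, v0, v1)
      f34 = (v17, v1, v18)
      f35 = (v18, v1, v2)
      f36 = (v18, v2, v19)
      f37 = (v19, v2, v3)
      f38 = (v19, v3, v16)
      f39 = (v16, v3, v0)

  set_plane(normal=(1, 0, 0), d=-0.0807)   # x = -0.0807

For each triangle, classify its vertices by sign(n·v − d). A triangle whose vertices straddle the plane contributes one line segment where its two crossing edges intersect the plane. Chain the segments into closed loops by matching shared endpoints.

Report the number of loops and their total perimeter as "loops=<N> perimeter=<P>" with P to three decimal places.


Straddling triangles (16 of 40):
  (v4,v8,v5) [+-+] → (-0.0807, 2.6448, 0)–(-0.0807, 2.19348, 0.530602)  len=0.6966
  (v5,v8,v9) [+--] → (-0.0807, 2.19348, 0.530602)–(-0.0807, 2.04088, 0.71)  len=0.2355
  (v5,v9,v6) [+-+] → (-0.0807, 2.04088, 0.71)–(-0.0807, 1.58493, 0.174046)  len=0.7037
  (v6,v9,v10) [+--] → (-0.0807, 1.58493, 0.174046)–(-0.0807, 1.43689, 0)  len=0.2285
  (v6,v10,v7) [+-+] → (-0.0807, 1.43689, 0)–(-0.0807, 1.80645, -0.434404)  len=0.5703
  (v7,v10,v11) [+--] → (-0.0807, 1.80645, -0.434404)–(-0.0807, 2.04088, -0.71)  len=0.3618
  (v7,v11,v4) [+-+] → (-0.0807, 2.04088, -0.71)–(-0.0807, 2.42862, -0.254141)  len=0.5985
  (v4,v11,v8) [+--] → (-0.0807, 2.42862, -0.254141)–(-0.0807, 2.6448, 0)  len=0.3336
  (v12,v16,v13) [-+-] → (-0.0807, -2.6448, 0)–(-0.0807, -2.42862, 0.254141)  len=0.3336
  (v13,v16,v17) [-++] → (-0.0807, -2.42862, 0.254141)–(-0.0807, -2.04088, 0.71)  len=0.5985
  (v13,v17,v14) [-+-] → (-0.0807, -2.04088, 0.71)–(-0.0807, -1.80645, 0.434404)  len=0.3618
  (v14,v17,v18) [-++] → (-0.0807, -1.80645, 0.434404)–(-0.0807, -1.43689, 0)  len=0.5703
  (v14,v18,v15) [-+-] → (-0.0807, -1.43689, 0)–(-0.0807, -1.58493, -0.174046)  len=0.2285
  (v15,v18,v19) [-++] → (-0.0807, -1.58493, -0.174046)–(-0.0807, -2.04088, -0.71)  len=0.7037
  (v15,v19,v12) [-+-] → (-0.0807, -2.04088, -0.71)–(-0.0807, -2.19348, -0.530602)  len=0.2355
  (v12,v19,v16) [-++] → (-0.0807, -2.19348, -0.530602)–(-0.0807, -2.6448, 0)  len=0.6966

Chained into 2 loop(s):
  loop 1: 8 segments, perimeter = 3.7285
  loop 2: 8 segments, perimeter = 3.7285
Total perimeter = 7.457

loops=2 perimeter=7.457


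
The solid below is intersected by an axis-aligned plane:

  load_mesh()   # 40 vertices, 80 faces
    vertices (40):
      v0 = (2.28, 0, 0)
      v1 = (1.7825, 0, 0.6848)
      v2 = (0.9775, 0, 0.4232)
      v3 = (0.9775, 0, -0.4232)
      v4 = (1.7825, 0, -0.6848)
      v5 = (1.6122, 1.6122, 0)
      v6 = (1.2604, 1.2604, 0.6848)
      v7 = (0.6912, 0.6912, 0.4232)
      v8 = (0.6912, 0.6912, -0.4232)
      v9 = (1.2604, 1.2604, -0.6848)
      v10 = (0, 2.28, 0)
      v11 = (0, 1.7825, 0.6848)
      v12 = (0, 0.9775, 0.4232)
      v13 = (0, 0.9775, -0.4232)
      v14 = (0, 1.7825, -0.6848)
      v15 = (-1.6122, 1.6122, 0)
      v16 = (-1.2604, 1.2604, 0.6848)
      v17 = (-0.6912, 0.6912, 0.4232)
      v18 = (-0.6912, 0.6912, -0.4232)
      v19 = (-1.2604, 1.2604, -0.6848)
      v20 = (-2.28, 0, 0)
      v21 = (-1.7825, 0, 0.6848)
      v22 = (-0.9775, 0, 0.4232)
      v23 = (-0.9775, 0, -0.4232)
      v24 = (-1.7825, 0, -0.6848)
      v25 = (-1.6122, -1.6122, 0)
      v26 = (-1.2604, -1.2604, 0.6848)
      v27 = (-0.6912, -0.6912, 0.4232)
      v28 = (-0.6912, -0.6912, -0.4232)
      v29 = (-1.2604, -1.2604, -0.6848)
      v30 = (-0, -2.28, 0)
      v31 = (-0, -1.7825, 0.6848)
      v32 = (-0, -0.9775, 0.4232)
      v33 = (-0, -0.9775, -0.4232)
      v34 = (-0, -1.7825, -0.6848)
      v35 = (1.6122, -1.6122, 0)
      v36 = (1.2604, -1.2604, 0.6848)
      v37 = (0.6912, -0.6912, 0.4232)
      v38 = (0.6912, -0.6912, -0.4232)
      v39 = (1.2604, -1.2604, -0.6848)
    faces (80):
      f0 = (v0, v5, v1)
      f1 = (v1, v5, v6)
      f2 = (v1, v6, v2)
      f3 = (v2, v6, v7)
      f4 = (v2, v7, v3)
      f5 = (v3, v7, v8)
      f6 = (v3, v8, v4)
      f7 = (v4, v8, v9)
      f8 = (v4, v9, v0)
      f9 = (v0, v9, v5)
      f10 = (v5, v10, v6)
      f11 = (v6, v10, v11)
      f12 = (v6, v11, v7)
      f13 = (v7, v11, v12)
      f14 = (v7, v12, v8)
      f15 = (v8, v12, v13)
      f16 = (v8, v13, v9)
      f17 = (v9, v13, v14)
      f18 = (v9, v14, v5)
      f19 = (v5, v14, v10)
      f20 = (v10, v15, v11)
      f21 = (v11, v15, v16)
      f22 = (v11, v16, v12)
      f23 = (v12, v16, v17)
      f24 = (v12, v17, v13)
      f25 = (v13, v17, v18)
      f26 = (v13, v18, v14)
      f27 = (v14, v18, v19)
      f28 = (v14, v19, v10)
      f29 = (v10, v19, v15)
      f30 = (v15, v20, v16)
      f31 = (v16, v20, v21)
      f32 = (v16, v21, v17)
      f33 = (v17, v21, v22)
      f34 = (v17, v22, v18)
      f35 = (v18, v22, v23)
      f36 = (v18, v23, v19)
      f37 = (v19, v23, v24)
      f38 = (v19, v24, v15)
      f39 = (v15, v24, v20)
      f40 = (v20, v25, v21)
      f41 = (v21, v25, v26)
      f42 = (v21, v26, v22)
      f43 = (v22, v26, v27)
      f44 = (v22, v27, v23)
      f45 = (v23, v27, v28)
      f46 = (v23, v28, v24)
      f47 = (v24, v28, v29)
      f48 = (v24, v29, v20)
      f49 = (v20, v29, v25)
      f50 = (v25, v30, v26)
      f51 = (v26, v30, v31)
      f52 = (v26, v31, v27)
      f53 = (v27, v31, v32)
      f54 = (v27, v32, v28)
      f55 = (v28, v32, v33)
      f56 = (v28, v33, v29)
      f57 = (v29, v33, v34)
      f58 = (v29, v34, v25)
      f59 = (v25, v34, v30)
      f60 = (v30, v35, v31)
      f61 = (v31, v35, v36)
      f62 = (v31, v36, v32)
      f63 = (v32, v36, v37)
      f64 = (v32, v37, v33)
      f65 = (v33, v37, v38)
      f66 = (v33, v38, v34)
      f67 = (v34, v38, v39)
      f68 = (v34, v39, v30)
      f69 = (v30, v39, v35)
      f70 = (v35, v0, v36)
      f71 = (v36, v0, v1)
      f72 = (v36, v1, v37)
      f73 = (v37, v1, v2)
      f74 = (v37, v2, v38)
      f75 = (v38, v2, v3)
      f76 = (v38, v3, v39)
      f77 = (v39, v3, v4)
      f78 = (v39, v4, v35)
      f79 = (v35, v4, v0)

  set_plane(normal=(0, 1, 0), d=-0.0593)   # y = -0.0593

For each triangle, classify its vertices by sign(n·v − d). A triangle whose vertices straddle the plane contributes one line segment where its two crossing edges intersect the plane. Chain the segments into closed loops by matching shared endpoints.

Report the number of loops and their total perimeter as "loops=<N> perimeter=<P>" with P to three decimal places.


Straddling triangles (20 of 80):
  (v20,v25,v21) [+-+] → (-2.25544, -0.0593, 0)–(-1.77624, -0.0593, 0.659612)  len=0.8153
  (v21,v25,v26) [+--] → (-1.77624, -0.0593, 0.659612)–(-1.75794, -0.0593, 0.6848)  len=0.0311
  (v21,v26,v22) [+-+] → (-1.75794, -0.0593, 0.6848)–(-0.99081, -0.0593, 0.435508)  len=0.8066
  (v22,v26,v27) [+--] → (-0.99081, -0.0593, 0.435508)–(-0.952938, -0.0593, 0.4232)  len=0.0398
  (v22,v27,v23) [+-+] → (-0.952938, -0.0593, 0.4232)–(-0.952938, -0.0593, -0.350585)  len=0.7738
  (v23,v27,v28) [+--] → (-0.952938, -0.0593, -0.350585)–(-0.952938, -0.0593, -0.4232)  len=0.0726
  (v23,v28,v24) [+-+] → (-0.952938, -0.0593, -0.4232)–(-1.68887, -0.0593, -0.662357)  len=0.7738
  (v24,v28,v29) [+--] → (-1.68887, -0.0593, -0.662357)–(-1.75794, -0.0593, -0.6848)  len=0.0726
  (v24,v29,v20) [+-+] → (-1.75794, -0.0593, -0.6848)–(-2.23203, -0.0593, -0.0322189)  len=0.8066
  (v20,v29,v25) [+--] → (-2.23203, -0.0593, -0.0322189)–(-2.25544, -0.0593, 0)  len=0.0398
  (v35,v0,v36) [-+-] → (2.25544, -0.0593, 0)–(2.23203, -0.0593, 0.0322189)  len=0.0398
  (v36,v0,v1) [-++] → (2.23203, -0.0593, 0.0322189)–(1.75794, -0.0593, 0.6848)  len=0.8066
  (v36,v1,v37) [-+-] → (1.75794, -0.0593, 0.6848)–(1.68887, -0.0593, 0.662357)  len=0.0726
  (v37,v1,v2) [-++] → (1.68887, -0.0593, 0.662357)–(0.952938, -0.0593, 0.4232)  len=0.7738
  (v37,v2,v38) [-+-] → (0.952938, -0.0593, 0.4232)–(0.952938, -0.0593, 0.350585)  len=0.0726
  (v38,v2,v3) [-++] → (0.952938, -0.0593, 0.350585)–(0.952938, -0.0593, -0.4232)  len=0.7738
  (v38,v3,v39) [-+-] → (0.952938, -0.0593, -0.4232)–(0.99081, -0.0593, -0.435508)  len=0.0398
  (v39,v3,v4) [-++] → (0.99081, -0.0593, -0.435508)–(1.75794, -0.0593, -0.6848)  len=0.8066
  (v39,v4,v35) [-+-] → (1.75794, -0.0593, -0.6848)–(1.77624, -0.0593, -0.659612)  len=0.0311
  (v35,v4,v0) [-++] → (1.77624, -0.0593, -0.659612)–(2.25544, -0.0593, 0)  len=0.8153

Chained into 2 loop(s):
  loop 1: 10 segments, perimeter = 4.2322
  loop 2: 10 segments, perimeter = 4.2322
Total perimeter = 8.464

loops=2 perimeter=8.464


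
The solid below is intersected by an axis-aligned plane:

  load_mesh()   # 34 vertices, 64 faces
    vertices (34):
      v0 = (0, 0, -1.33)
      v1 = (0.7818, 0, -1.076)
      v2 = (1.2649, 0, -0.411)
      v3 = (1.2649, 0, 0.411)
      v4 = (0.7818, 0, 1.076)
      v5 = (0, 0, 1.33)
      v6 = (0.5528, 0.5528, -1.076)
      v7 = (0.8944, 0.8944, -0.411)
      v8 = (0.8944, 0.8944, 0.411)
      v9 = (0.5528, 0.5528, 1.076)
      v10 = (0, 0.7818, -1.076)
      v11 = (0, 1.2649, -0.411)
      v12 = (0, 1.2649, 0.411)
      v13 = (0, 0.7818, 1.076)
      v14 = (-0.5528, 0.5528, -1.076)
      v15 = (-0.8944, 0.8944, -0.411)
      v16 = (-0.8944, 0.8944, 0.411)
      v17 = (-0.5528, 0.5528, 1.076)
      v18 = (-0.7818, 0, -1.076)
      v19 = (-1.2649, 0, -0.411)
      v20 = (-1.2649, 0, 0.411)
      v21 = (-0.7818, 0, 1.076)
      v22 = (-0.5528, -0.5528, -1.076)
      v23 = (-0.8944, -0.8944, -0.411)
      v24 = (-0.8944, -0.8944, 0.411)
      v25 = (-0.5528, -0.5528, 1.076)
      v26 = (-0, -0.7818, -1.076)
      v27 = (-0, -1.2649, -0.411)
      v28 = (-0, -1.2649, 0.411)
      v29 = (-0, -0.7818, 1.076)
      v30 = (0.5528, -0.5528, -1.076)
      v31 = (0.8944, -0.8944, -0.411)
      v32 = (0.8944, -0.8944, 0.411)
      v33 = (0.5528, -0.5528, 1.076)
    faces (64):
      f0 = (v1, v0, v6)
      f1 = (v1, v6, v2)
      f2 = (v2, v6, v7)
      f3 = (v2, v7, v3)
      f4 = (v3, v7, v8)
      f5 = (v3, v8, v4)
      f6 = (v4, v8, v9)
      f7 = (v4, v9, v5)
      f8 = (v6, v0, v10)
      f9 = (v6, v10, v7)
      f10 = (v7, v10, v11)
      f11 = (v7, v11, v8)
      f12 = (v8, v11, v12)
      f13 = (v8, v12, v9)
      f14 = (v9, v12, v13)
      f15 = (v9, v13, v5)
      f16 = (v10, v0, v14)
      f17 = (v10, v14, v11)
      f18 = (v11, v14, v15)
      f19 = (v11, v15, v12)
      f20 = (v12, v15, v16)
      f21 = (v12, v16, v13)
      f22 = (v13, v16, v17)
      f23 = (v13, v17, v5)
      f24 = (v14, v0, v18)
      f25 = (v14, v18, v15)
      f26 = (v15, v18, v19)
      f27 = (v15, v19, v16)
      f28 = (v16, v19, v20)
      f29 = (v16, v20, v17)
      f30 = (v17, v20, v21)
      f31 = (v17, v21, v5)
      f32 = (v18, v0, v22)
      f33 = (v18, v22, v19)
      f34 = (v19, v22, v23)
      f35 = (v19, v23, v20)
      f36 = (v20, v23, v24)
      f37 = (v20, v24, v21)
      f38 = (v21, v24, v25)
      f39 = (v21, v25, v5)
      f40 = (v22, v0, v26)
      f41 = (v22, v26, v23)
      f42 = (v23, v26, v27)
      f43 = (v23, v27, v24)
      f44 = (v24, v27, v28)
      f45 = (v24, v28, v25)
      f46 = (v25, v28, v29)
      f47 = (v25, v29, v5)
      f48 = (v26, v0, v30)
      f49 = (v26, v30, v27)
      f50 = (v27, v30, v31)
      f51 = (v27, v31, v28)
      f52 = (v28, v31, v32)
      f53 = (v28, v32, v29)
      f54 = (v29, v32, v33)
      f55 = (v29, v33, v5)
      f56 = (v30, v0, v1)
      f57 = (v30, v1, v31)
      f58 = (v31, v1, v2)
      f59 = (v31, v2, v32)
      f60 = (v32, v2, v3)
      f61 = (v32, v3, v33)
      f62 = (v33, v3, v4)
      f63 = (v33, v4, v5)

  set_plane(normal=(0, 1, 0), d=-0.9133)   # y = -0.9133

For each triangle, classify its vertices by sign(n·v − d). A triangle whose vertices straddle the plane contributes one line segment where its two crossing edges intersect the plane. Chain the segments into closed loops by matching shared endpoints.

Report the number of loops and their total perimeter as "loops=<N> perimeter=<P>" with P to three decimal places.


loops=1 perimeter=5.552

Straddling triangles (10 of 64):
  (v23,v26,v27) [++-] → (0, -0.9133, -0.894987)–(-0.848775, -0.9133, -0.411)  len=0.9771
  (v23,v27,v24) [+-+] → (-0.848775, -0.9133, -0.411)–(-0.848775, -0.9133, 0.369068)  len=0.7801
  (v24,v27,v28) [+--] → (-0.848775, -0.9133, 0.369068)–(-0.848775, -0.9133, 0.411)  len=0.0419
  (v24,v28,v25) [+-+] → (-0.848775, -0.9133, 0.411)–(-0.272945, -0.9133, 0.739344)  len=0.6629
  (v25,v28,v29) [+-+] → (-0.272945, -0.9133, 0.739344)–(0, -0.9133, 0.894987)  len=0.3142
  (v26,v30,v27) [++-] → (0.272945, -0.9133, -0.739344)–(0, -0.9133, -0.894987)  len=0.3142
  (v27,v30,v31) [-++] → (0.272945, -0.9133, -0.739344)–(0.848775, -0.9133, -0.411)  len=0.6629
  (v27,v31,v28) [-+-] → (0.848775, -0.9133, -0.411)–(0.848775, -0.9133, -0.369068)  len=0.0419
  (v28,v31,v32) [-++] → (0.848775, -0.9133, -0.369068)–(0.848775, -0.9133, 0.411)  len=0.7801
  (v28,v32,v29) [-++] → (0.848775, -0.9133, 0.411)–(0, -0.9133, 0.894987)  len=0.9771

Chained into 1 loop(s):
  loop 1: 10 segments, perimeter = 5.5523
Total perimeter = 5.552


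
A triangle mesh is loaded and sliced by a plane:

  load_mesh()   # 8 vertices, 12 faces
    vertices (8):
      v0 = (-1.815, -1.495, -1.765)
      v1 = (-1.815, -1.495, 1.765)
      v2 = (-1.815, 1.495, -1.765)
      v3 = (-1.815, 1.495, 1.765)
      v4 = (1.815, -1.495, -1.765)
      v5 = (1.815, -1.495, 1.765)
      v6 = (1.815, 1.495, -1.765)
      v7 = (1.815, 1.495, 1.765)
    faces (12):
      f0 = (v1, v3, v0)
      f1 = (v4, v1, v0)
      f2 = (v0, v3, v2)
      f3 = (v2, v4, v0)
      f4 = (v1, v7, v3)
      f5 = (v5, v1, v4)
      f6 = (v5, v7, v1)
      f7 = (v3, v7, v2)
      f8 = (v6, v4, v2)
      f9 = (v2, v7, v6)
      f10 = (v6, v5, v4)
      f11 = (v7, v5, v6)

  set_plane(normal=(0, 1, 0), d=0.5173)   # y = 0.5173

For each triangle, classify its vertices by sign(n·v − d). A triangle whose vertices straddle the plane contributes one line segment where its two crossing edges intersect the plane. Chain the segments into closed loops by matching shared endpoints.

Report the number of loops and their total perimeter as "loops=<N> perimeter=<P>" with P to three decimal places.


loops=1 perimeter=14.320

Straddling triangles (8 of 12):
  (v1,v3,v0) [-+-] → (-1.815, 0.5173, 1.765)–(-1.815, 0.5173, 0.610725)  len=1.1543
  (v0,v3,v2) [-++] → (-1.815, 0.5173, 0.610725)–(-1.815, 0.5173, -1.765)  len=2.3757
  (v2,v4,v0) [+--] → (-0.628026, 0.5173, -1.765)–(-1.815, 0.5173, -1.765)  len=1.1870
  (v1,v7,v3) [-++] → (0.628026, 0.5173, 1.765)–(-1.815, 0.5173, 1.765)  len=2.4430
  (v5,v7,v1) [-+-] → (1.815, 0.5173, 1.765)–(0.628026, 0.5173, 1.765)  len=1.1870
  (v6,v4,v2) [+-+] → (1.815, 0.5173, -1.765)–(-0.628026, 0.5173, -1.765)  len=2.4430
  (v6,v5,v4) [+--] → (1.815, 0.5173, -0.610725)–(1.815, 0.5173, -1.765)  len=1.1543
  (v7,v5,v6) [+-+] → (1.815, 0.5173, 1.765)–(1.815, 0.5173, -0.610725)  len=2.3757

Chained into 1 loop(s):
  loop 1: 8 segments, perimeter = 14.3200
Total perimeter = 14.320


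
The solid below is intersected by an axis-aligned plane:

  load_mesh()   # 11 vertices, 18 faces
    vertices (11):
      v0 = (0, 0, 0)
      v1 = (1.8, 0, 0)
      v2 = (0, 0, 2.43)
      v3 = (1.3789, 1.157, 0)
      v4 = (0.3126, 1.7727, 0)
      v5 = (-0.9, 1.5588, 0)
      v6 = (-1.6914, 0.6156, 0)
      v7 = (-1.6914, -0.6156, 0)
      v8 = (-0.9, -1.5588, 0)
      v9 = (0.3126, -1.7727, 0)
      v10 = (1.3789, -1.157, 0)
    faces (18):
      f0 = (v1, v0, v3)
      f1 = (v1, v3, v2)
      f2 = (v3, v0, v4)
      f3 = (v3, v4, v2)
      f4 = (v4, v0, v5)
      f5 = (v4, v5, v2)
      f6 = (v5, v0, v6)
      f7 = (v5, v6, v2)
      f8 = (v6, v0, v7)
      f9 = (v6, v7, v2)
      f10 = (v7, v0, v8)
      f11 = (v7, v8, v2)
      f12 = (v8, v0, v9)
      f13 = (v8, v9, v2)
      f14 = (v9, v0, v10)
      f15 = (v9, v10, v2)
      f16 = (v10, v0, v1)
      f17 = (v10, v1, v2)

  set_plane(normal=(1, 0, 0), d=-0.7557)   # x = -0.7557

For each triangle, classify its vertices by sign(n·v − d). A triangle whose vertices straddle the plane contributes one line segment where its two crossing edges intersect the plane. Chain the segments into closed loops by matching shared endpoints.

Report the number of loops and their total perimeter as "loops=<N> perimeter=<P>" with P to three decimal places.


loops=1 perimeter=7.487

Straddling triangles (10 of 18):
  (v4,v0,v5) [++-] → (-0.7557, 1.30887, 0)–(-0.7557, 1.58425, 0)  len=0.2754
  (v4,v5,v2) [+-+] → (-0.7557, 1.58425, 0)–(-0.7557, 1.30887, 0.38961)  len=0.4771
  (v5,v0,v6) [-+-] → (-0.7557, 1.30887, 0)–(-0.7557, 0.275044, 0)  len=1.0338
  (v5,v6,v2) [--+] → (-0.7557, 0.275044, 1.3443)–(-0.7557, 1.30887, 0.38961)  len=1.4072
  (v6,v0,v7) [-+-] → (-0.7557, 0.275044, 0)–(-0.7557, -0.275044, 0)  len=0.5501
  (v6,v7,v2) [--+] → (-0.7557, -0.275044, 1.3443)–(-0.7557, 0.275044, 1.3443)  len=0.5501
  (v7,v0,v8) [-+-] → (-0.7557, -0.275044, 0)–(-0.7557, -1.30887, 0)  len=1.0338
  (v7,v8,v2) [--+] → (-0.7557, -1.30887, 0.38961)–(-0.7557, -0.275044, 1.3443)  len=1.4072
  (v8,v0,v9) [-++] → (-0.7557, -1.30887, 0)–(-0.7557, -1.58425, 0)  len=0.2754
  (v8,v9,v2) [-++] → (-0.7557, -1.58425, 0)–(-0.7557, -1.30887, 0.38961)  len=0.4771

Chained into 1 loop(s):
  loop 1: 10 segments, perimeter = 7.4872
Total perimeter = 7.487


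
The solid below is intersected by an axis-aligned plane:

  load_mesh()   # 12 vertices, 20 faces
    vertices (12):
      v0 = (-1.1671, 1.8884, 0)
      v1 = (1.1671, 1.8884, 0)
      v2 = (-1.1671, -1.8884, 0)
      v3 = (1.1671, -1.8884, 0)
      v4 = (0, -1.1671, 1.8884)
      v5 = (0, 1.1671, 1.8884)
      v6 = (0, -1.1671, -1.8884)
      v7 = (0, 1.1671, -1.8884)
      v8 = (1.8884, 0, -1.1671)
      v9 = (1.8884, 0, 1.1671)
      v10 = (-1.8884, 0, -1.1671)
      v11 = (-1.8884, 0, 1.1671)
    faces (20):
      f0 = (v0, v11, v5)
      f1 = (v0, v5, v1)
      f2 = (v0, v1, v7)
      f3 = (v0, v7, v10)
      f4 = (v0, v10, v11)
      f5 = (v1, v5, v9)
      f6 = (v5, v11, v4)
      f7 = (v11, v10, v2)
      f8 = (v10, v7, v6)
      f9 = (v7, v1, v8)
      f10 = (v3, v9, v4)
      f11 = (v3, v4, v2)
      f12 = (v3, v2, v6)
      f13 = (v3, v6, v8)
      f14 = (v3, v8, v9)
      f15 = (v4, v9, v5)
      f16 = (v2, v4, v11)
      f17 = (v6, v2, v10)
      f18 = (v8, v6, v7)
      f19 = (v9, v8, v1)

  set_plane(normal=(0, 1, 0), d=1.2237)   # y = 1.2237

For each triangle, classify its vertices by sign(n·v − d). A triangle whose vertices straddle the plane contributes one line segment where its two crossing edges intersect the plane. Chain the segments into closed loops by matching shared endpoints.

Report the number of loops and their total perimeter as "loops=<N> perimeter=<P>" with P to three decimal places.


Straddling triangles (8 of 20):
  (v0,v11,v5) [+--] → (-1.42099, 1.2237, 0.410809)–(-0.0915817, 1.2237, 1.74022)  len=1.8801
  (v0,v5,v1) [+-+] → (-0.0915817, 1.2237, 1.74022)–(0.0915817, 1.2237, 1.74022)  len=0.1832
  (v0,v1,v7) [++-] → (0.0915817, 1.2237, -1.74022)–(-0.0915817, 1.2237, -1.74022)  len=0.1832
  (v0,v7,v10) [+--] → (-0.0915817, 1.2237, -1.74022)–(-1.42099, 1.2237, -0.410809)  len=1.8801
  (v0,v10,v11) [+--] → (-1.42099, 1.2237, -0.410809)–(-1.42099, 1.2237, 0.410809)  len=0.8216
  (v1,v5,v9) [+--] → (0.0915817, 1.2237, 1.74022)–(1.42099, 1.2237, 0.410809)  len=1.8801
  (v7,v1,v8) [-+-] → (0.0915817, 1.2237, -1.74022)–(1.42099, 1.2237, -0.410809)  len=1.8801
  (v9,v8,v1) [--+] → (1.42099, 1.2237, -0.410809)–(1.42099, 1.2237, 0.410809)  len=0.8216

Chained into 1 loop(s):
  loop 1: 8 segments, perimeter = 9.5298
Total perimeter = 9.530

loops=1 perimeter=9.530


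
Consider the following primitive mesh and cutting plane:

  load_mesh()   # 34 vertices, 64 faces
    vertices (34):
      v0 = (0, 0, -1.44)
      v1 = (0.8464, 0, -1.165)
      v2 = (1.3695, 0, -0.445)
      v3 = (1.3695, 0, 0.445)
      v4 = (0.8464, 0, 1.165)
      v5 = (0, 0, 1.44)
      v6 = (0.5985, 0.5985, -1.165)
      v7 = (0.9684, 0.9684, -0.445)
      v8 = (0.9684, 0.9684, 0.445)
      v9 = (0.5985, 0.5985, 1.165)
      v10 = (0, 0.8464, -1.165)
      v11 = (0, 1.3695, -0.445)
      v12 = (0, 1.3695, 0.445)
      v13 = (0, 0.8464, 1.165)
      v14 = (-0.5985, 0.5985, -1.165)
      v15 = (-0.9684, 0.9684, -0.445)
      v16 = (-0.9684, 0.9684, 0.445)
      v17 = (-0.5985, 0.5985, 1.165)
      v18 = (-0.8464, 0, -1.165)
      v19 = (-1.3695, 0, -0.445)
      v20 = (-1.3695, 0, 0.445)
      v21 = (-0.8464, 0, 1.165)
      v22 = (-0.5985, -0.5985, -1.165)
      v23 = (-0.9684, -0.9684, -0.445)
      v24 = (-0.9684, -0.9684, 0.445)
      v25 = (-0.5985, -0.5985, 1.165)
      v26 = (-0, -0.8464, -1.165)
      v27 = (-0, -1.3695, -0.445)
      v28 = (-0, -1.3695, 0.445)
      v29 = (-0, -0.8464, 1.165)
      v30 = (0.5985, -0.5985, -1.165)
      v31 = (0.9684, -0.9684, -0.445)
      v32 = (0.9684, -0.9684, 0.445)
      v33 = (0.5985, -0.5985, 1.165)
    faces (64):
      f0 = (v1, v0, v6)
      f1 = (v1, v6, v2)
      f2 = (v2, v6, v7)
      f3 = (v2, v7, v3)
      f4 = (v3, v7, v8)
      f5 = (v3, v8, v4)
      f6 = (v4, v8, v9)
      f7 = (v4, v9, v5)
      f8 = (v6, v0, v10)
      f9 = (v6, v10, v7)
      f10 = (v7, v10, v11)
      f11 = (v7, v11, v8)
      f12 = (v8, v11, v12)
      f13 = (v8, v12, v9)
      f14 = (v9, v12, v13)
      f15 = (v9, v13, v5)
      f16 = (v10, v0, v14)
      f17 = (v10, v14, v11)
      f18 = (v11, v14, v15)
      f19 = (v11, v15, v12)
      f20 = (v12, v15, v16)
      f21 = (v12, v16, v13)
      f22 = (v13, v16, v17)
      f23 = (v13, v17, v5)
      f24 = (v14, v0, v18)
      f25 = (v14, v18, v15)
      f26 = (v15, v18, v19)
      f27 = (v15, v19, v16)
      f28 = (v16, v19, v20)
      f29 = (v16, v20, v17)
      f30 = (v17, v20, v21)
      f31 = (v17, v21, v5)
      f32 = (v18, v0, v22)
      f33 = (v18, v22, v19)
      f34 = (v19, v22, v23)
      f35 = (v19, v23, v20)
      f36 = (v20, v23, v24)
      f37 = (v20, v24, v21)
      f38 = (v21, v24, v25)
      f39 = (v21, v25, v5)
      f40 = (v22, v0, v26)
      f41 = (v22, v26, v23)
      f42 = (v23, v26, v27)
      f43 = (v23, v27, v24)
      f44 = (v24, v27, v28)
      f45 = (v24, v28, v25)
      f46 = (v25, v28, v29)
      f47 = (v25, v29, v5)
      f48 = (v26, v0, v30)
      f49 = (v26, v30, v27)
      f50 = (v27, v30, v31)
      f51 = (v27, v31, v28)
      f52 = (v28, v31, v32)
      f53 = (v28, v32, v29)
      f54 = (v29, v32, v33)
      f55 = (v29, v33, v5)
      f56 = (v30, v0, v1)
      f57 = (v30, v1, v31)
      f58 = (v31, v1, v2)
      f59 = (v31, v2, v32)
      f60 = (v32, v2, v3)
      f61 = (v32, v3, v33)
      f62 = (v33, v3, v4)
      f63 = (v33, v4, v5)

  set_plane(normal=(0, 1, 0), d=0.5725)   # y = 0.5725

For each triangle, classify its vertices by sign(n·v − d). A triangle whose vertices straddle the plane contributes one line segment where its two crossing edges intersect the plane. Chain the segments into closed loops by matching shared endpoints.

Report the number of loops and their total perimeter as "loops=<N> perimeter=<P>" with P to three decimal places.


loops=1 perimeter=7.805

Straddling triangles (20 of 64):
  (v1,v0,v6) [--+] → (0.5725, 0.5725, -1.17695)–(0.609269, 0.5725, -1.165)  len=0.0387
  (v1,v6,v2) [-+-] → (0.609269, 0.5725, -1.165)–(0.631994, 0.5725, -1.13372)  len=0.0387
  (v2,v6,v7) [-++] → (0.631994, 0.5725, -1.13372)–(1.13238, 0.5725, -0.445)  len=0.8513
  (v2,v7,v3) [-+-] → (1.13238, 0.5725, -0.445)–(1.13238, 0.5725, -0.0811514)  len=0.3638
  (v3,v7,v8) [-++] → (1.13238, 0.5725, -0.0811514)–(1.13238, 0.5725, 0.445)  len=0.5262
  (v3,v8,v4) [-+-] → (1.13238, 0.5725, 0.445)–(0.918524, 0.5725, 0.739349)  len=0.3638
  (v4,v8,v9) [-++] → (0.918524, 0.5725, 0.739349)–(0.609269, 0.5725, 1.165)  len=0.5261
  (v4,v9,v5) [-+-] → (0.609269, 0.5725, 1.165)–(0.5725, 0.5725, 1.17695)  len=0.0387
  (v6,v0,v10) [+-+] → (0.5725, 0.5725, -1.17695)–(0, 0.5725, -1.25399)  len=0.5777
  (v9,v13,v5) [++-] → (0, 0.5725, 1.25399)–(0.5725, 0.5725, 1.17695)  len=0.5777
  (v10,v0,v14) [+-+] → (0, 0.5725, -1.25399)–(-0.5725, 0.5725, -1.17695)  len=0.5777
  (v13,v17,v5) [++-] → (-0.5725, 0.5725, 1.17695)–(0, 0.5725, 1.25399)  len=0.5777
  (v14,v0,v18) [+--] → (-0.5725, 0.5725, -1.17695)–(-0.609269, 0.5725, -1.165)  len=0.0387
  (v14,v18,v15) [+-+] → (-0.609269, 0.5725, -1.165)–(-0.918524, 0.5725, -0.739349)  len=0.5261
  (v15,v18,v19) [+--] → (-0.918524, 0.5725, -0.739349)–(-1.13238, 0.5725, -0.445)  len=0.3638
  (v15,v19,v16) [+-+] → (-1.13238, 0.5725, -0.445)–(-1.13238, 0.5725, 0.0811514)  len=0.5262
  (v16,v19,v20) [+--] → (-1.13238, 0.5725, 0.0811514)–(-1.13238, 0.5725, 0.445)  len=0.3638
  (v16,v20,v17) [+-+] → (-1.13238, 0.5725, 0.445)–(-0.631994, 0.5725, 1.13372)  len=0.8513
  (v17,v20,v21) [+--] → (-0.631994, 0.5725, 1.13372)–(-0.609269, 0.5725, 1.165)  len=0.0387
  (v17,v21,v5) [+--] → (-0.609269, 0.5725, 1.165)–(-0.5725, 0.5725, 1.17695)  len=0.0387

Chained into 1 loop(s):
  loop 1: 20 segments, perimeter = 7.8052
Total perimeter = 7.805


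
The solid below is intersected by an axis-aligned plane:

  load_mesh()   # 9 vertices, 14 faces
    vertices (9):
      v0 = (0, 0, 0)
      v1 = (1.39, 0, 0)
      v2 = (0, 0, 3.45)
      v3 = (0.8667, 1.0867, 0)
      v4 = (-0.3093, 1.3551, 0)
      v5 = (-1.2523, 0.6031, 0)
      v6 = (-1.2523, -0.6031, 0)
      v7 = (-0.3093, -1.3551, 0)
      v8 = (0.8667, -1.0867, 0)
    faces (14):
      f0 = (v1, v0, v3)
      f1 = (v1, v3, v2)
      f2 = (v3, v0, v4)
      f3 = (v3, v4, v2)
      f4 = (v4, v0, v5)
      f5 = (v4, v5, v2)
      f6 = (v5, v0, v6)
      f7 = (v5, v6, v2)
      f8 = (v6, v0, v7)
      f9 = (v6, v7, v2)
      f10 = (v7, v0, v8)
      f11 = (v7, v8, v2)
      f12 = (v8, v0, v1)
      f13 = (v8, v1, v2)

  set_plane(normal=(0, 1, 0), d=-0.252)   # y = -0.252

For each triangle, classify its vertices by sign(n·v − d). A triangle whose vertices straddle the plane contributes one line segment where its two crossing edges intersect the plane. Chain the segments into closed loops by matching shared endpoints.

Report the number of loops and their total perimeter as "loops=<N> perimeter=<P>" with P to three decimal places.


loops=1 perimeter=8.743

Straddling triangles (8 of 14):
  (v5,v0,v6) [++-] → (-0.523262, -0.252, 0)–(-1.2523, -0.252, 0)  len=0.7290
  (v5,v6,v2) [+-+] → (-1.2523, -0.252, 0)–(-0.523262, -0.252, 2.00845)  len=2.1367
  (v6,v0,v7) [-+-] → (-0.523262, -0.252, 0)–(-0.0575187, -0.252, 0)  len=0.4657
  (v6,v7,v2) [--+] → (-0.0575187, -0.252, 2.80842)–(-0.523262, -0.252, 2.00845)  len=0.9257
  (v7,v0,v8) [-+-] → (-0.0575187, -0.252, 0)–(0.200983, -0.252, 0)  len=0.2585
  (v7,v8,v2) [--+] → (0.200983, -0.252, 2.64996)–(-0.0575187, -0.252, 2.80842)  len=0.3032
  (v8,v0,v1) [-++] → (0.200983, -0.252, 0)–(1.26865, -0.252, 0)  len=1.0677
  (v8,v1,v2) [-++] → (1.26865, -0.252, 0)–(0.200983, -0.252, 2.64996)  len=2.8570

Chained into 1 loop(s):
  loop 1: 8 segments, perimeter = 8.7435
Total perimeter = 8.743


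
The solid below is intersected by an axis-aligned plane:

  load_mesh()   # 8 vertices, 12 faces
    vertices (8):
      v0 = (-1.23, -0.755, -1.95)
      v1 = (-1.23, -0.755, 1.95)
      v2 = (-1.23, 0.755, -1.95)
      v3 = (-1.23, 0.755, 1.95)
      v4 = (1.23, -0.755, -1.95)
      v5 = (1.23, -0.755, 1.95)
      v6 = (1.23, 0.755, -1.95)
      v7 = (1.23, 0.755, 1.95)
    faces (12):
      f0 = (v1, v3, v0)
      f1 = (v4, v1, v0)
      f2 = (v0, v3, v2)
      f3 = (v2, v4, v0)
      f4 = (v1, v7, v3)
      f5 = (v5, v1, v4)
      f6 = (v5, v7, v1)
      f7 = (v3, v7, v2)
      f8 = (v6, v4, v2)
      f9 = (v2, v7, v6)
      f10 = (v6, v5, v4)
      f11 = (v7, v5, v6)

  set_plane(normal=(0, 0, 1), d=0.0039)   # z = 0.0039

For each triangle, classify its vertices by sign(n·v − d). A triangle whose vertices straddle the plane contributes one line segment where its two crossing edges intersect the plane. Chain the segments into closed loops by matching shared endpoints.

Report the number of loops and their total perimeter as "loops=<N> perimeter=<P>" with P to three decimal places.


loops=1 perimeter=7.940

Straddling triangles (8 of 12):
  (v1,v3,v0) [++-] → (-1.23, 0.00151, 0.0039)–(-1.23, -0.755, 0.0039)  len=0.7565
  (v4,v1,v0) [-+-] → (-0.00246, -0.755, 0.0039)–(-1.23, -0.755, 0.0039)  len=1.2275
  (v0,v3,v2) [-+-] → (-1.23, 0.00151, 0.0039)–(-1.23, 0.755, 0.0039)  len=0.7535
  (v5,v1,v4) [++-] → (-0.00246, -0.755, 0.0039)–(1.23, -0.755, 0.0039)  len=1.2325
  (v3,v7,v2) [++-] → (0.00246, 0.755, 0.0039)–(-1.23, 0.755, 0.0039)  len=1.2325
  (v2,v7,v6) [-+-] → (0.00246, 0.755, 0.0039)–(1.23, 0.755, 0.0039)  len=1.2275
  (v6,v5,v4) [-+-] → (1.23, -0.00151, 0.0039)–(1.23, -0.755, 0.0039)  len=0.7535
  (v7,v5,v6) [++-] → (1.23, -0.00151, 0.0039)–(1.23, 0.755, 0.0039)  len=0.7565

Chained into 1 loop(s):
  loop 1: 8 segments, perimeter = 7.9400
Total perimeter = 7.940


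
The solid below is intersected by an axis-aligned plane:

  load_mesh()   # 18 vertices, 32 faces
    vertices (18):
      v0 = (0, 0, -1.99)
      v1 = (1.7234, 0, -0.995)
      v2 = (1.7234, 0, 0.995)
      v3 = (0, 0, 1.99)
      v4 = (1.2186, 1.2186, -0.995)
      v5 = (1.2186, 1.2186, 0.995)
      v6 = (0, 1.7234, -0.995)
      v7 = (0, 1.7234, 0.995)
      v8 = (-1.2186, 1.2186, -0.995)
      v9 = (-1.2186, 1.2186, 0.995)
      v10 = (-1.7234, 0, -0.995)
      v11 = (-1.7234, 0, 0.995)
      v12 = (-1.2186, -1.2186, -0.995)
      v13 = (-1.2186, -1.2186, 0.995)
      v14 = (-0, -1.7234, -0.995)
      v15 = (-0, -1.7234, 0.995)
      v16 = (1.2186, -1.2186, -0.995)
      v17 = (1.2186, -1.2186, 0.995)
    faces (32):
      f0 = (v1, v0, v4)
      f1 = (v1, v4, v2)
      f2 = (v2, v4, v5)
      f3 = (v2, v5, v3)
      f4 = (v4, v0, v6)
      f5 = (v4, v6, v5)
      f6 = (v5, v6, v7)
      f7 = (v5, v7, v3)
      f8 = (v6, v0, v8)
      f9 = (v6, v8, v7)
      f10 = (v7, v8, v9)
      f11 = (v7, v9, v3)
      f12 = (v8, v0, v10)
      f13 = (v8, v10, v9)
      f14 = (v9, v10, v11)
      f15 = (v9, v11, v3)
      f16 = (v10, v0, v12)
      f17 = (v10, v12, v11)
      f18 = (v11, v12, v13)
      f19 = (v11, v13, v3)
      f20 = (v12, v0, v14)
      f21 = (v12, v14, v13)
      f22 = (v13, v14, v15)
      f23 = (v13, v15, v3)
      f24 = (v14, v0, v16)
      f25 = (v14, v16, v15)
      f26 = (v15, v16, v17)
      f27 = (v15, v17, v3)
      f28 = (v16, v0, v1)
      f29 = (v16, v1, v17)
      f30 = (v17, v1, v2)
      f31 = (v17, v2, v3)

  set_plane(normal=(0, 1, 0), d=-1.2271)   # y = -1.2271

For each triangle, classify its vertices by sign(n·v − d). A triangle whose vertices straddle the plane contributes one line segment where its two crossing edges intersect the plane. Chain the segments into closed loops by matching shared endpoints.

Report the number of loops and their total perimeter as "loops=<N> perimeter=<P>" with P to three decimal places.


loops=1 perimeter=8.907

Straddling triangles (8 of 32):
  (v12,v0,v14) [++-] → (0, -1.2271, -1.28154)–(-1.19808, -1.2271, -0.995)  len=1.2319
  (v12,v14,v13) [+-+] → (-1.19808, -1.2271, -0.995)–(-1.19808, -1.2271, 0.961492)  len=1.9565
  (v13,v14,v15) [+--] → (-1.19808, -1.2271, 0.961492)–(-1.19808, -1.2271, 0.995)  len=0.0335
  (v13,v15,v3) [+-+] → (-1.19808, -1.2271, 0.995)–(0, -1.2271, 1.28154)  len=1.2319
  (v14,v0,v16) [-++] → (0, -1.2271, -1.28154)–(1.19808, -1.2271, -0.995)  len=1.2319
  (v14,v16,v15) [-+-] → (1.19808, -1.2271, -0.995)–(1.19808, -1.2271, -0.961492)  len=0.0335
  (v15,v16,v17) [-++] → (1.19808, -1.2271, -0.961492)–(1.19808, -1.2271, 0.995)  len=1.9565
  (v15,v17,v3) [-++] → (1.19808, -1.2271, 0.995)–(0, -1.2271, 1.28154)  len=1.2319

Chained into 1 loop(s):
  loop 1: 8 segments, perimeter = 8.9075
Total perimeter = 8.907
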